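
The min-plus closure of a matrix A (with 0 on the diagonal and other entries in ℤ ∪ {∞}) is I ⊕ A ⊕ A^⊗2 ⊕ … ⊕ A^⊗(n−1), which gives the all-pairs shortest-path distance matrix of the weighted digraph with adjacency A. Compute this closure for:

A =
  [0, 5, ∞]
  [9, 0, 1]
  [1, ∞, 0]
Closure =
  [0, 5, 6]
  [2, 0, 1]
  [1, 6, 0]

This is the Floyd-Warshall all-pairs shortest-path computation. For each intermediate vertex k = 0, 1, …, 2, update dist[i][j] ← min(dist[i][j], dist[i][k] + dist[k][j]). The final matrix gives, for each (i, j), the minimum total weight of any directed path from i to j (possibly empty when i = j).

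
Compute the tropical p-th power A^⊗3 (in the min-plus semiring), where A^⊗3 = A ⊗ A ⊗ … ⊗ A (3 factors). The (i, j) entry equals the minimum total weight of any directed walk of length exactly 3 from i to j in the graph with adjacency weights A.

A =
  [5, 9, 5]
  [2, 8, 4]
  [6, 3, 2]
A^⊗3 =
  [10, 10, 9]
  [9, 9, 8]
  [7, 7, 6]

Each entry (A^⊗3)_ij equals the minimum over all length-3 walks i = v_0 → v_1 → … → v_3 = j of Σ_t A[v_t][v_{t+1}]. For example, for (i, j) = (0, 2) we minimise over 9 possible intermediate vertex sequences; the minimum is 9, attained along the walk 0 → 2 → 2 → 2.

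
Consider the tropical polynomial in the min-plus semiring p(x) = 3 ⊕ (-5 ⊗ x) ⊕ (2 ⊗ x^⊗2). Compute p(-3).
p(-3) = -8

A tropical monomial a ⊗ x^⊗i evaluates to a + i · x. Evaluating each term at x = -3:
  Term 0 contributes 3 + 0 · -3 = 3
  Term 1 contributes -5 + 1 · -3 = -8
  Term 2 contributes 2 + 2 · -3 = -4
p(-3) = ⊕ of these = min[3, -8, -4] = -8.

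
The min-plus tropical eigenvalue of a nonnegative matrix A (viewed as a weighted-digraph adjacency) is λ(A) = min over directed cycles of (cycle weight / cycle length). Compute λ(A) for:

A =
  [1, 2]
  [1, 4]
λ(A) = 1

Enumerate directed cycles and compute their means (weight / length). Sample:
  cycle 0 → 0: weight = 1, length = 1, mean = 1/1 ≈ 1.000
  cycle 1 → 1: weight = 4, length = 1, mean = 4/1 ≈ 4.000
  cycle 0 → 1 → 0: weight = 3, length = 2, mean = 3/2 ≈ 1.500
  cycle 1 → 0 → 1: weight = 3, length = 2, mean = 3/2 ≈ 1.500
Minimum mean = 1.000, attained e.g. along the cycle 0 → 0 with weight 1 and length 1. So λ(A) = 1/1 = 1.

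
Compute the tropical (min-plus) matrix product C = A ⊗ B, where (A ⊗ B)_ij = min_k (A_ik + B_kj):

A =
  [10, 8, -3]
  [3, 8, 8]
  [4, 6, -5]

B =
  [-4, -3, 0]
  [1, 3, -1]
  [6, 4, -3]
A ⊗ B =
  [3, 1, -6]
  [-1, 0, 3]
  [0, -1, -8]

Apply the min-plus product entry-by-entry:
  C[0][0] = min over k of (A[0][0] + B[0][0] = 10 + -4 = 6, A[0][1] + B[1][0] = 8 + 1 = 9, A[0][2] + B[2][0] = -3 + 6 = 3) = 3 (attained at k = 2)
  C[0][1] = min over k of (A[0][0] + B[0][1] = 10 + -3 = 7, A[0][1] + B[1][1] = 8 + 3 = 11, A[0][2] + B[2][1] = -3 + 4 = 1) = 1 (attained at k = 2)
  C[0][2] = min over k of (A[0][0] + B[0][2] = 10 + 0 = 10, A[0][1] + B[1][2] = 8 + -1 = 7, A[0][2] + B[2][2] = -3 + -3 = -6) = -6 (attained at k = 2)
  C[1][0] = min over k of (A[1][0] + B[0][0] = 3 + -4 = -1, A[1][1] + B[1][0] = 8 + 1 = 9, A[1][2] + B[2][0] = 8 + 6 = 14) = -1 (attained at k = 0)
  C[1][1] = min over k of (A[1][0] + B[0][1] = 3 + -3 = 0, A[1][1] + B[1][1] = 8 + 3 = 11, A[1][2] + B[2][1] = 8 + 4 = 12) = 0 (attained at k = 0)
  C[1][2] = min over k of (A[1][0] + B[0][2] = 3 + 0 = 3, A[1][1] + B[1][2] = 8 + -1 = 7, A[1][2] + B[2][2] = 8 + -3 = 5) = 3 (attained at k = 0)
  C[2][0] = min over k of (A[2][0] + B[0][0] = 4 + -4 = 0, A[2][1] + B[1][0] = 6 + 1 = 7, A[2][2] + B[2][0] = -5 + 6 = 1) = 0 (attained at k = 0)
  C[2][1] = min over k of (A[2][0] + B[0][1] = 4 + -3 = 1, A[2][1] + B[1][1] = 6 + 3 = 9, A[2][2] + B[2][1] = -5 + 4 = -1) = -1 (attained at k = 2)
  C[2][2] = min over k of (A[2][0] + B[0][2] = 4 + 0 = 4, A[2][1] + B[1][2] = 6 + -1 = 5, A[2][2] + B[2][2] = -5 + -3 = -8) = -8 (attained at k = 2)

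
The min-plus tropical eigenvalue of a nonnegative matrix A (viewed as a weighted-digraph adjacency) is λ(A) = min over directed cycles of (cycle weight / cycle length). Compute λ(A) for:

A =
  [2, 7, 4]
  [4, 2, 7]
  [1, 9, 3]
λ(A) = 2

Enumerate directed cycles and compute their means (weight / length). Sample:
  cycle 0 → 0: weight = 2, length = 1, mean = 2/1 ≈ 2.000
  cycle 1 → 1: weight = 2, length = 1, mean = 2/1 ≈ 2.000
  cycle 2 → 2: weight = 3, length = 1, mean = 3/1 ≈ 3.000
  cycle 0 → 1 → 0: weight = 11, length = 2, mean = 11/2 ≈ 5.500
  cycle 0 → 2 → 0: weight = 5, length = 2, mean = 5/2 ≈ 2.500
  cycle 1 → 0 → 1: weight = 11, length = 2, mean = 11/2 ≈ 5.500
Minimum mean = 2.000, attained e.g. along the cycle 0 → 0 with weight 2 and length 1. So λ(A) = 2/1 = 2.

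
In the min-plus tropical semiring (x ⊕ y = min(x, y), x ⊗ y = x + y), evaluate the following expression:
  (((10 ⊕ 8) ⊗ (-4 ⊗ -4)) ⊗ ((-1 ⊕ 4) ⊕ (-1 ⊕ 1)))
(((10 ⊕ 8) ⊗ (-4 ⊗ -4)) ⊗ ((-1 ⊕ 4) ⊕ (-1 ⊕ 1))) = -1

Expand innermost to outermost. Recall ⊕ takes the minimum of its arguments and ⊗ takes their sum. Working out the expression (((10 ⊕ 8) ⊗ (-4 ⊗ -4)) ⊗ ((-1 ⊕ 4) ⊕ (-1 ⊕ 1))) gives -1.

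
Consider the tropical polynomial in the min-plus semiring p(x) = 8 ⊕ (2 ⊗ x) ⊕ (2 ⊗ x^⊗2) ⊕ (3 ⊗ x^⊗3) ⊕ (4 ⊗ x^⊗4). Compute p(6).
p(6) = 8

A tropical monomial a ⊗ x^⊗i evaluates to a + i · x. Evaluating each term at x = 6:
  Term 0 contributes 8 + 0 · 6 = 8
  Term 1 contributes 2 + 1 · 6 = 8
  Term 2 contributes 2 + 2 · 6 = 14
  Term 3 contributes 3 + 3 · 6 = 21
  Term 4 contributes 4 + 4 · 6 = 28
p(6) = ⊕ of these = min[8, 8, 14, 21, 28] = 8.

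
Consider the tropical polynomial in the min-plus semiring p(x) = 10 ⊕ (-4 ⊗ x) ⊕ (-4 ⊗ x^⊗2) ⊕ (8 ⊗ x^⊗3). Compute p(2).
p(2) = -2

A tropical monomial a ⊗ x^⊗i evaluates to a + i · x. Evaluating each term at x = 2:
  Term 0 contributes 10 + 0 · 2 = 10
  Term 1 contributes -4 + 1 · 2 = -2
  Term 2 contributes -4 + 2 · 2 = 0
  Term 3 contributes 8 + 3 · 2 = 14
p(2) = ⊕ of these = min[10, -2, 0, 14] = -2.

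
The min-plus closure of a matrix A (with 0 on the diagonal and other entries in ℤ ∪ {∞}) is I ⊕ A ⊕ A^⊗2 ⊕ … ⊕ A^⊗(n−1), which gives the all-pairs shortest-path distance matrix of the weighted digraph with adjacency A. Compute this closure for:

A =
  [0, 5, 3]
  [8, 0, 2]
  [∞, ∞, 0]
Closure =
  [0, 5, 3]
  [8, 0, 2]
  [∞, ∞, 0]

This is the Floyd-Warshall all-pairs shortest-path computation. For each intermediate vertex k = 0, 1, …, 2, update dist[i][j] ← min(dist[i][j], dist[i][k] + dist[k][j]). The final matrix gives, for each (i, j), the minimum total weight of any directed path from i to j (possibly empty when i = j).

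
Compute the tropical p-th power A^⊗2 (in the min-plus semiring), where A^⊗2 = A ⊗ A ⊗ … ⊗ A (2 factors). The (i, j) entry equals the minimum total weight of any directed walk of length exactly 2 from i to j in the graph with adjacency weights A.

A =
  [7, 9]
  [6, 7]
A^⊗2 =
  [14, 16]
  [13, 14]

Each entry (A^⊗2)_ij equals the minimum over all length-2 walks i = v_0 → v_1 → … → v_2 = j of Σ_t A[v_t][v_{t+1}]. For example, for (i, j) = (0, 1) we minimise over 2 possible intermediate vertex sequences; the minimum is 16, attained along the walk 0 → 0 → 1.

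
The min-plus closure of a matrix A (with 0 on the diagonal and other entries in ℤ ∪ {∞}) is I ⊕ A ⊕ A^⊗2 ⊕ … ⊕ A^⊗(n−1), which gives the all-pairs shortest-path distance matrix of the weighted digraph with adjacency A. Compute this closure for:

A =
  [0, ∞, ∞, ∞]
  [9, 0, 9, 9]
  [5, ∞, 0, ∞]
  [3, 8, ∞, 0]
Closure =
  [0, ∞, ∞, ∞]
  [9, 0, 9, 9]
  [5, ∞, 0, ∞]
  [3, 8, 17, 0]

This is the Floyd-Warshall all-pairs shortest-path computation. For each intermediate vertex k = 0, 1, …, 3, update dist[i][j] ← min(dist[i][j], dist[i][k] + dist[k][j]). The final matrix gives, for each (i, j), the minimum total weight of any directed path from i to j (possibly empty when i = j).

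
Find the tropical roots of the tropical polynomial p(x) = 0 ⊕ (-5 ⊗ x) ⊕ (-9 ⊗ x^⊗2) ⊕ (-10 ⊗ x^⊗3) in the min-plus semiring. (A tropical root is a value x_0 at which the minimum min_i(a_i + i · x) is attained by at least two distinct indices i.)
Roots: {1, 4, 5}

Each tropical root is a break point of the lower envelope of the lines y = a_i + i · x (there are 4 lines, with slopes 0, 1, ..., 3). Only the lines that attain the minimum somewhere contribute to roots; other lines are dominated. Here the surviving (envelope) indices are i = 3, i = 2, i = 1, i = 0.
Intersections between consecutive envelope lines give the roots: for adjacent envelope indices i < j the intersection is x = (a_i − a_j) / (j − i). Reading off the sorted break points: {1, 4, 5}.
Verification: at each break x_0, at least two indices attain the minimum of min_i(a_i + i · x_0).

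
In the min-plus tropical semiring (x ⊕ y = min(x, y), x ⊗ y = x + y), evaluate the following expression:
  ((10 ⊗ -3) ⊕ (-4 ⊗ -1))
((10 ⊗ -3) ⊕ (-4 ⊗ -1)) = -5

Expand innermost to outermost. Recall ⊕ takes the minimum of its arguments and ⊗ takes their sum. Working out the expression ((10 ⊗ -3) ⊕ (-4 ⊗ -1)) gives -5.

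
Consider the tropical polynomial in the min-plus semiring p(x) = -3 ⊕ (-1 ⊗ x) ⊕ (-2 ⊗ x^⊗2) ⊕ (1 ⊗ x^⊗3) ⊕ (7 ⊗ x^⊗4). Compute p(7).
p(7) = -3

A tropical monomial a ⊗ x^⊗i evaluates to a + i · x. Evaluating each term at x = 7:
  Term 0 contributes -3 + 0 · 7 = -3
  Term 1 contributes -1 + 1 · 7 = 6
  Term 2 contributes -2 + 2 · 7 = 12
  Term 3 contributes 1 + 3 · 7 = 22
  Term 4 contributes 7 + 4 · 7 = 35
p(7) = ⊕ of these = min[-3, 6, 12, 22, 35] = -3.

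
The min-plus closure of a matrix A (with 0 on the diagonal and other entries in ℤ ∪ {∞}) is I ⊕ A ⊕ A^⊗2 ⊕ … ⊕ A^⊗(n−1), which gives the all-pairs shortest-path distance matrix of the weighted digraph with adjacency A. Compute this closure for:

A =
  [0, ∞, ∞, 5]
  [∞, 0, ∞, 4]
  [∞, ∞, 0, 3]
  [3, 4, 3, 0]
Closure =
  [0, 9, 8, 5]
  [7, 0, 7, 4]
  [6, 7, 0, 3]
  [3, 4, 3, 0]

This is the Floyd-Warshall all-pairs shortest-path computation. For each intermediate vertex k = 0, 1, …, 3, update dist[i][j] ← min(dist[i][j], dist[i][k] + dist[k][j]). The final matrix gives, for each (i, j), the minimum total weight of any directed path from i to j (possibly empty when i = j).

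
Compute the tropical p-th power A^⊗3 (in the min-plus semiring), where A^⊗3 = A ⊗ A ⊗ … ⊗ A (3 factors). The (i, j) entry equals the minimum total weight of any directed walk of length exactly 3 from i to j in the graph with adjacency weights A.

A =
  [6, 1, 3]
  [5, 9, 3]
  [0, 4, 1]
A^⊗3 =
  [4, 4, 5]
  [4, 4, 5]
  [2, 2, 3]

Each entry (A^⊗3)_ij equals the minimum over all length-3 walks i = v_0 → v_1 → … → v_3 = j of Σ_t A[v_t][v_{t+1}]. For example, for (i, j) = (0, 2) we minimise over 9 possible intermediate vertex sequences; the minimum is 5, attained along the walk 0 → 1 → 2 → 2.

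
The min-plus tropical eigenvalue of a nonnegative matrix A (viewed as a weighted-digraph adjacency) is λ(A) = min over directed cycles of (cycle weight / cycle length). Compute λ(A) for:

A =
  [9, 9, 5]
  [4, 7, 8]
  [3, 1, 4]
λ(A) = 10/3

Enumerate directed cycles and compute their means (weight / length). Sample:
  cycle 0 → 0: weight = 9, length = 1, mean = 9/1 ≈ 9.000
  cycle 1 → 1: weight = 7, length = 1, mean = 7/1 ≈ 7.000
  cycle 2 → 2: weight = 4, length = 1, mean = 4/1 ≈ 4.000
  cycle 0 → 1 → 0: weight = 13, length = 2, mean = 13/2 ≈ 6.500
  cycle 0 → 2 → 0: weight = 8, length = 2, mean = 8/2 ≈ 4.000
  cycle 1 → 0 → 1: weight = 13, length = 2, mean = 13/2 ≈ 6.500
Minimum mean = 3.333, attained e.g. along the cycle 0 → 2 → 1 → 0 with weight 10 and length 3. So λ(A) = 10/3 = 10/3.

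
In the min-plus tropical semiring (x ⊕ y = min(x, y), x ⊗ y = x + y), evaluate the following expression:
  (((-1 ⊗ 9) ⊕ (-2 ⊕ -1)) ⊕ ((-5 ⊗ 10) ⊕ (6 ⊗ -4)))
(((-1 ⊗ 9) ⊕ (-2 ⊕ -1)) ⊕ ((-5 ⊗ 10) ⊕ (6 ⊗ -4))) = -2

Expand innermost to outermost. Recall ⊕ takes the minimum of its arguments and ⊗ takes their sum. Working out the expression (((-1 ⊗ 9) ⊕ (-2 ⊕ -1)) ⊕ ((-5 ⊗ 10) ⊕ (6 ⊗ -4))) gives -2.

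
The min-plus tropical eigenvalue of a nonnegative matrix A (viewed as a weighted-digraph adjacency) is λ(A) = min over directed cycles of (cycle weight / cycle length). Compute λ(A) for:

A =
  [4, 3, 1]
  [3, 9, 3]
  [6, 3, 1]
λ(A) = 1

Enumerate directed cycles and compute their means (weight / length). Sample:
  cycle 0 → 0: weight = 4, length = 1, mean = 4/1 ≈ 4.000
  cycle 1 → 1: weight = 9, length = 1, mean = 9/1 ≈ 9.000
  cycle 2 → 2: weight = 1, length = 1, mean = 1/1 ≈ 1.000
  cycle 0 → 1 → 0: weight = 6, length = 2, mean = 6/2 ≈ 3.000
  cycle 0 → 2 → 0: weight = 7, length = 2, mean = 7/2 ≈ 3.500
  cycle 1 → 0 → 1: weight = 6, length = 2, mean = 6/2 ≈ 3.000
Minimum mean = 1.000, attained e.g. along the cycle 2 → 2 with weight 1 and length 1. So λ(A) = 1/1 = 1.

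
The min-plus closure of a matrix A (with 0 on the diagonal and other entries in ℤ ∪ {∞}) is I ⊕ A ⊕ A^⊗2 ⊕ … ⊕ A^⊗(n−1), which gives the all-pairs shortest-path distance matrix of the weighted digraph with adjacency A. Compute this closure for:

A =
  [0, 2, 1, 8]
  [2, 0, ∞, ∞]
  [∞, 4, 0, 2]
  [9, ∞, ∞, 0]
Closure =
  [0, 2, 1, 3]
  [2, 0, 3, 5]
  [6, 4, 0, 2]
  [9, 11, 10, 0]

This is the Floyd-Warshall all-pairs shortest-path computation. For each intermediate vertex k = 0, 1, …, 3, update dist[i][j] ← min(dist[i][j], dist[i][k] + dist[k][j]). The final matrix gives, for each (i, j), the minimum total weight of any directed path from i to j (possibly empty when i = j).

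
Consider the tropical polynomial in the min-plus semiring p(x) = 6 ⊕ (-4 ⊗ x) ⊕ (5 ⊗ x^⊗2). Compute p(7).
p(7) = 3

A tropical monomial a ⊗ x^⊗i evaluates to a + i · x. Evaluating each term at x = 7:
  Term 0 contributes 6 + 0 · 7 = 6
  Term 1 contributes -4 + 1 · 7 = 3
  Term 2 contributes 5 + 2 · 7 = 19
p(7) = ⊕ of these = min[6, 3, 19] = 3.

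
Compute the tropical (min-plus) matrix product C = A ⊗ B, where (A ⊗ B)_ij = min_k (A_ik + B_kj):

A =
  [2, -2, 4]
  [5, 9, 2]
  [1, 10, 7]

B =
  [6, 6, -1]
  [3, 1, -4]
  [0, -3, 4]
A ⊗ B =
  [1, -1, -6]
  [2, -1, 4]
  [7, 4, 0]

Apply the min-plus product entry-by-entry:
  C[0][0] = min over k of (A[0][0] + B[0][0] = 2 + 6 = 8, A[0][1] + B[1][0] = -2 + 3 = 1, A[0][2] + B[2][0] = 4 + 0 = 4) = 1 (attained at k = 1)
  C[0][1] = min over k of (A[0][0] + B[0][1] = 2 + 6 = 8, A[0][1] + B[1][1] = -2 + 1 = -1, A[0][2] + B[2][1] = 4 + -3 = 1) = -1 (attained at k = 1)
  C[0][2] = min over k of (A[0][0] + B[0][2] = 2 + -1 = 1, A[0][1] + B[1][2] = -2 + -4 = -6, A[0][2] + B[2][2] = 4 + 4 = 8) = -6 (attained at k = 1)
  C[1][0] = min over k of (A[1][0] + B[0][0] = 5 + 6 = 11, A[1][1] + B[1][0] = 9 + 3 = 12, A[1][2] + B[2][0] = 2 + 0 = 2) = 2 (attained at k = 2)
  C[1][1] = min over k of (A[1][0] + B[0][1] = 5 + 6 = 11, A[1][1] + B[1][1] = 9 + 1 = 10, A[1][2] + B[2][1] = 2 + -3 = -1) = -1 (attained at k = 2)
  C[1][2] = min over k of (A[1][0] + B[0][2] = 5 + -1 = 4, A[1][1] + B[1][2] = 9 + -4 = 5, A[1][2] + B[2][2] = 2 + 4 = 6) = 4 (attained at k = 0)
  C[2][0] = min over k of (A[2][0] + B[0][0] = 1 + 6 = 7, A[2][1] + B[1][0] = 10 + 3 = 13, A[2][2] + B[2][0] = 7 + 0 = 7) = 7 (attained at k = 0)
  C[2][1] = min over k of (A[2][0] + B[0][1] = 1 + 6 = 7, A[2][1] + B[1][1] = 10 + 1 = 11, A[2][2] + B[2][1] = 7 + -3 = 4) = 4 (attained at k = 2)
  C[2][2] = min over k of (A[2][0] + B[0][2] = 1 + -1 = 0, A[2][1] + B[1][2] = 10 + -4 = 6, A[2][2] + B[2][2] = 7 + 4 = 11) = 0 (attained at k = 0)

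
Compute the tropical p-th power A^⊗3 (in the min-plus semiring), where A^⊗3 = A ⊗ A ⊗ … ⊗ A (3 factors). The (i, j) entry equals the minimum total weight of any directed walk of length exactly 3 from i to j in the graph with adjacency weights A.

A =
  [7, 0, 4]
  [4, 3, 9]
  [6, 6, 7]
A^⊗3 =
  [7, 4, 8]
  [8, 7, 11]
  [10, 9, 14]

Each entry (A^⊗3)_ij equals the minimum over all length-3 walks i = v_0 → v_1 → … → v_3 = j of Σ_t A[v_t][v_{t+1}]. For example, for (i, j) = (0, 2) we minimise over 9 possible intermediate vertex sequences; the minimum is 8, attained along the walk 0 → 1 → 0 → 2.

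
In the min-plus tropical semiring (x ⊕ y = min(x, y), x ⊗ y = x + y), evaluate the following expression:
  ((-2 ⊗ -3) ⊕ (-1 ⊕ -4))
((-2 ⊗ -3) ⊕ (-1 ⊕ -4)) = -5

Expand innermost to outermost. Recall ⊕ takes the minimum of its arguments and ⊗ takes their sum. Working out the expression ((-2 ⊗ -3) ⊕ (-1 ⊕ -4)) gives -5.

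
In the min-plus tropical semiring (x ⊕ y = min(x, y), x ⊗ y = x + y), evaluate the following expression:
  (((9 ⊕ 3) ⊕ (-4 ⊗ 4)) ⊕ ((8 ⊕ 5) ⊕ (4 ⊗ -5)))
(((9 ⊕ 3) ⊕ (-4 ⊗ 4)) ⊕ ((8 ⊕ 5) ⊕ (4 ⊗ -5))) = -1

Expand innermost to outermost. Recall ⊕ takes the minimum of its arguments and ⊗ takes their sum. Working out the expression (((9 ⊕ 3) ⊕ (-4 ⊗ 4)) ⊕ ((8 ⊕ 5) ⊕ (4 ⊗ -5))) gives -1.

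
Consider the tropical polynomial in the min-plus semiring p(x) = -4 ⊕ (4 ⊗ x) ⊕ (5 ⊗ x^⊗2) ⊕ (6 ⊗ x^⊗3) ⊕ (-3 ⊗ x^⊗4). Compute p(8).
p(8) = -4

A tropical monomial a ⊗ x^⊗i evaluates to a + i · x. Evaluating each term at x = 8:
  Term 0 contributes -4 + 0 · 8 = -4
  Term 1 contributes 4 + 1 · 8 = 12
  Term 2 contributes 5 + 2 · 8 = 21
  Term 3 contributes 6 + 3 · 8 = 30
  Term 4 contributes -3 + 4 · 8 = 29
p(8) = ⊕ of these = min[-4, 12, 21, 30, 29] = -4.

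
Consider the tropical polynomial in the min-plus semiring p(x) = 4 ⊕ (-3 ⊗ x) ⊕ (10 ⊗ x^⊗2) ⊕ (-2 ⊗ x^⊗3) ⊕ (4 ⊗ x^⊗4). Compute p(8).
p(8) = 4

A tropical monomial a ⊗ x^⊗i evaluates to a + i · x. Evaluating each term at x = 8:
  Term 0 contributes 4 + 0 · 8 = 4
  Term 1 contributes -3 + 1 · 8 = 5
  Term 2 contributes 10 + 2 · 8 = 26
  Term 3 contributes -2 + 3 · 8 = 22
  Term 4 contributes 4 + 4 · 8 = 36
p(8) = ⊕ of these = min[4, 5, 26, 22, 36] = 4.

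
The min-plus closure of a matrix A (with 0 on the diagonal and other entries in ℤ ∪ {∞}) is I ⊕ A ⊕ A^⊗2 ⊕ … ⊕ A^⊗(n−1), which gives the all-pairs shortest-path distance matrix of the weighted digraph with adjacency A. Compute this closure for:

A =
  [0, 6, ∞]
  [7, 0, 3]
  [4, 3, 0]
Closure =
  [0, 6, 9]
  [7, 0, 3]
  [4, 3, 0]

This is the Floyd-Warshall all-pairs shortest-path computation. For each intermediate vertex k = 0, 1, …, 2, update dist[i][j] ← min(dist[i][j], dist[i][k] + dist[k][j]). The final matrix gives, for each (i, j), the minimum total weight of any directed path from i to j (possibly empty when i = j).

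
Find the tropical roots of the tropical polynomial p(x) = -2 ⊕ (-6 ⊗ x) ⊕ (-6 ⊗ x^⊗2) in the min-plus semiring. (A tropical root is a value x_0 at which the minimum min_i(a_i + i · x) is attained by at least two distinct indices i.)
Roots: {0, 4}

Each tropical root is a break point of the lower envelope of the lines y = a_i + i · x (there are 3 lines, with slopes 0, 1, ..., 2). Only the lines that attain the minimum somewhere contribute to roots; other lines are dominated. Here the surviving (envelope) indices are i = 2, i = 1, i = 0.
Intersections between consecutive envelope lines give the roots: for adjacent envelope indices i < j the intersection is x = (a_i − a_j) / (j − i). Reading off the sorted break points: {0, 4}.
Verification: at each break x_0, at least two indices attain the minimum of min_i(a_i + i · x_0).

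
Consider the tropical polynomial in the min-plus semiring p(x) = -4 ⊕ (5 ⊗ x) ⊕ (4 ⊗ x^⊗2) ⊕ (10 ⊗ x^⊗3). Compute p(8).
p(8) = -4

A tropical monomial a ⊗ x^⊗i evaluates to a + i · x. Evaluating each term at x = 8:
  Term 0 contributes -4 + 0 · 8 = -4
  Term 1 contributes 5 + 1 · 8 = 13
  Term 2 contributes 4 + 2 · 8 = 20
  Term 3 contributes 10 + 3 · 8 = 34
p(8) = ⊕ of these = min[-4, 13, 20, 34] = -4.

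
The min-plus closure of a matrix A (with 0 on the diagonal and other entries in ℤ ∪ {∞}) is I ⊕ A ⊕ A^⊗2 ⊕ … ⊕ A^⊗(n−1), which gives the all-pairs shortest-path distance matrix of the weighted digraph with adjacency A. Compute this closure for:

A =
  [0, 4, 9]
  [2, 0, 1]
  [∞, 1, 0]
Closure =
  [0, 4, 5]
  [2, 0, 1]
  [3, 1, 0]

This is the Floyd-Warshall all-pairs shortest-path computation. For each intermediate vertex k = 0, 1, …, 2, update dist[i][j] ← min(dist[i][j], dist[i][k] + dist[k][j]). The final matrix gives, for each (i, j), the minimum total weight of any directed path from i to j (possibly empty when i = j).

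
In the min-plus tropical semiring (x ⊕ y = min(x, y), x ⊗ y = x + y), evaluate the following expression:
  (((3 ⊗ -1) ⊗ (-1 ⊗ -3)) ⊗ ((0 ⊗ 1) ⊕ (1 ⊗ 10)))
(((3 ⊗ -1) ⊗ (-1 ⊗ -3)) ⊗ ((0 ⊗ 1) ⊕ (1 ⊗ 10))) = -1

Expand innermost to outermost. Recall ⊕ takes the minimum of its arguments and ⊗ takes their sum. Working out the expression (((3 ⊗ -1) ⊗ (-1 ⊗ -3)) ⊗ ((0 ⊗ 1) ⊕ (1 ⊗ 10))) gives -1.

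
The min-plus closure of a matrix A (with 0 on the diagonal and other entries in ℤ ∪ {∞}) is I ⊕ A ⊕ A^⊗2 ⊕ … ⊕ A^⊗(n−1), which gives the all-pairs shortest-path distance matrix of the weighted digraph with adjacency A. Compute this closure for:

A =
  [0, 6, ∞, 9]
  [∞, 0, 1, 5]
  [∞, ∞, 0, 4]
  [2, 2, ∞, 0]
Closure =
  [0, 6, 7, 9]
  [7, 0, 1, 5]
  [6, 6, 0, 4]
  [2, 2, 3, 0]

This is the Floyd-Warshall all-pairs shortest-path computation. For each intermediate vertex k = 0, 1, …, 3, update dist[i][j] ← min(dist[i][j], dist[i][k] + dist[k][j]). The final matrix gives, for each (i, j), the minimum total weight of any directed path from i to j (possibly empty when i = j).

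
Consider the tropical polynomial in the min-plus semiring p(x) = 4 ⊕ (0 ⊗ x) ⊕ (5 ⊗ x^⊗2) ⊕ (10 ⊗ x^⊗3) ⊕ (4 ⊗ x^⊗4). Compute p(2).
p(2) = 2

A tropical monomial a ⊗ x^⊗i evaluates to a + i · x. Evaluating each term at x = 2:
  Term 0 contributes 4 + 0 · 2 = 4
  Term 1 contributes 0 + 1 · 2 = 2
  Term 2 contributes 5 + 2 · 2 = 9
  Term 3 contributes 10 + 3 · 2 = 16
  Term 4 contributes 4 + 4 · 2 = 12
p(2) = ⊕ of these = min[4, 2, 9, 16, 12] = 2.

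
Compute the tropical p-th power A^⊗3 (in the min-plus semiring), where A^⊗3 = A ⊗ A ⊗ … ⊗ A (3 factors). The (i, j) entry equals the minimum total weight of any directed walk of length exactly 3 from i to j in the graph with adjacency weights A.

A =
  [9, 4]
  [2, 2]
A^⊗3 =
  [8, 8]
  [6, 6]

Each entry (A^⊗3)_ij equals the minimum over all length-3 walks i = v_0 → v_1 → … → v_3 = j of Σ_t A[v_t][v_{t+1}]. For example, for (i, j) = (0, 1) we minimise over 4 possible intermediate vertex sequences; the minimum is 8, attained along the walk 0 → 1 → 1 → 1.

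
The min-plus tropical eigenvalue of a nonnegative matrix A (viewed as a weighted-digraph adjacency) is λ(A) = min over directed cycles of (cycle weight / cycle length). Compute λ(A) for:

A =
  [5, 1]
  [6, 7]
λ(A) = 7/2

Enumerate directed cycles and compute their means (weight / length). Sample:
  cycle 0 → 0: weight = 5, length = 1, mean = 5/1 ≈ 5.000
  cycle 1 → 1: weight = 7, length = 1, mean = 7/1 ≈ 7.000
  cycle 0 → 1 → 0: weight = 7, length = 2, mean = 7/2 ≈ 3.500
  cycle 1 → 0 → 1: weight = 7, length = 2, mean = 7/2 ≈ 3.500
Minimum mean = 3.500, attained e.g. along the cycle 0 → 1 → 0 with weight 7 and length 2. So λ(A) = 7/2 = 7/2.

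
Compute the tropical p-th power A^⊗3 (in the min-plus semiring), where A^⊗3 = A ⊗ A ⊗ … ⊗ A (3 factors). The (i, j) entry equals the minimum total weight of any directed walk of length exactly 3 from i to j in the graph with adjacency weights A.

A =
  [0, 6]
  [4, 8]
A^⊗3 =
  [0, 6]
  [4, 10]

Each entry (A^⊗3)_ij equals the minimum over all length-3 walks i = v_0 → v_1 → … → v_3 = j of Σ_t A[v_t][v_{t+1}]. For example, for (i, j) = (0, 1) we minimise over 4 possible intermediate vertex sequences; the minimum is 6, attained along the walk 0 → 0 → 0 → 1.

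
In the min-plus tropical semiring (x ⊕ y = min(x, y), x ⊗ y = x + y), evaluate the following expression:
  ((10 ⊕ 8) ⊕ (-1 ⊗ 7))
((10 ⊕ 8) ⊕ (-1 ⊗ 7)) = 6

Expand innermost to outermost. Recall ⊕ takes the minimum of its arguments and ⊗ takes their sum. Working out the expression ((10 ⊕ 8) ⊕ (-1 ⊗ 7)) gives 6.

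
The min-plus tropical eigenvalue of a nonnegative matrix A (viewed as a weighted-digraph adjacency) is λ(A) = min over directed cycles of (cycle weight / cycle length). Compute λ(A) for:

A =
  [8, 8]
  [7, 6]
λ(A) = 6

Enumerate directed cycles and compute their means (weight / length). Sample:
  cycle 0 → 0: weight = 8, length = 1, mean = 8/1 ≈ 8.000
  cycle 1 → 1: weight = 6, length = 1, mean = 6/1 ≈ 6.000
  cycle 0 → 1 → 0: weight = 15, length = 2, mean = 15/2 ≈ 7.500
  cycle 1 → 0 → 1: weight = 15, length = 2, mean = 15/2 ≈ 7.500
Minimum mean = 6.000, attained e.g. along the cycle 1 → 1 with weight 6 and length 1. So λ(A) = 6/1 = 6.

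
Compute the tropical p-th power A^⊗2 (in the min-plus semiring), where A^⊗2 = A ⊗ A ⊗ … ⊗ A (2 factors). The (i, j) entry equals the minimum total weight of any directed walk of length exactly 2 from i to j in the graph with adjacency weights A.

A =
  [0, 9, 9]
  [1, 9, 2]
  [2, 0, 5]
A^⊗2 =
  [0, 9, 9]
  [1, 2, 7]
  [1, 5, 2]

Each entry (A^⊗2)_ij equals the minimum over all length-2 walks i = v_0 → v_1 → … → v_2 = j of Σ_t A[v_t][v_{t+1}]. For example, for (i, j) = (0, 2) we minimise over 3 possible intermediate vertex sequences; the minimum is 9, attained along the walk 0 → 0 → 2.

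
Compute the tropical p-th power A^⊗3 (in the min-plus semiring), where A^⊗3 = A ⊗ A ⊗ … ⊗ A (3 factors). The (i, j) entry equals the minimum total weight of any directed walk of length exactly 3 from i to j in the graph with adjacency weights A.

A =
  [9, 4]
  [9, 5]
A^⊗3 =
  [18, 14]
  [19, 15]

Each entry (A^⊗3)_ij equals the minimum over all length-3 walks i = v_0 → v_1 → … → v_3 = j of Σ_t A[v_t][v_{t+1}]. For example, for (i, j) = (0, 1) we minimise over 4 possible intermediate vertex sequences; the minimum is 14, attained along the walk 0 → 1 → 1 → 1.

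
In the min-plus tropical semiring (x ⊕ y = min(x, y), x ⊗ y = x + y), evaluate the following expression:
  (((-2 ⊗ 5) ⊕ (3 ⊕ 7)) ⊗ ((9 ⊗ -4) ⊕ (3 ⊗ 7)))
(((-2 ⊗ 5) ⊕ (3 ⊕ 7)) ⊗ ((9 ⊗ -4) ⊕ (3 ⊗ 7))) = 8

Expand innermost to outermost. Recall ⊕ takes the minimum of its arguments and ⊗ takes their sum. Working out the expression (((-2 ⊗ 5) ⊕ (3 ⊕ 7)) ⊗ ((9 ⊗ -4) ⊕ (3 ⊗ 7))) gives 8.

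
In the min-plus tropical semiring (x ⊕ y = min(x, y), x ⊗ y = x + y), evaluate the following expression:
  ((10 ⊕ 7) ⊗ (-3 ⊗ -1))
((10 ⊕ 7) ⊗ (-3 ⊗ -1)) = 3

Expand innermost to outermost. Recall ⊕ takes the minimum of its arguments and ⊗ takes their sum. Working out the expression ((10 ⊕ 7) ⊗ (-3 ⊗ -1)) gives 3.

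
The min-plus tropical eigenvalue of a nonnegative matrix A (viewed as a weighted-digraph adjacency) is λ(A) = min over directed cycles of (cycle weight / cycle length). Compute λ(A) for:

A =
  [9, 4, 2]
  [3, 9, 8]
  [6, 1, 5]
λ(A) = 2

Enumerate directed cycles and compute their means (weight / length). Sample:
  cycle 0 → 0: weight = 9, length = 1, mean = 9/1 ≈ 9.000
  cycle 1 → 1: weight = 9, length = 1, mean = 9/1 ≈ 9.000
  cycle 2 → 2: weight = 5, length = 1, mean = 5/1 ≈ 5.000
  cycle 0 → 1 → 0: weight = 7, length = 2, mean = 7/2 ≈ 3.500
  cycle 0 → 2 → 0: weight = 8, length = 2, mean = 8/2 ≈ 4.000
  cycle 1 → 0 → 1: weight = 7, length = 2, mean = 7/2 ≈ 3.500
Minimum mean = 2.000, attained e.g. along the cycle 0 → 2 → 1 → 0 with weight 6 and length 3. So λ(A) = 6/3 = 2.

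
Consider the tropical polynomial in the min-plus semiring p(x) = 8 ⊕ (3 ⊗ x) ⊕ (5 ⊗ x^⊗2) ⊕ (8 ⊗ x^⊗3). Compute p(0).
p(0) = 3

A tropical monomial a ⊗ x^⊗i evaluates to a + i · x. Evaluating each term at x = 0:
  Term 0 contributes 8 + 0 · 0 = 8
  Term 1 contributes 3 + 1 · 0 = 3
  Term 2 contributes 5 + 2 · 0 = 5
  Term 3 contributes 8 + 3 · 0 = 8
p(0) = ⊕ of these = min[8, 3, 5, 8] = 3.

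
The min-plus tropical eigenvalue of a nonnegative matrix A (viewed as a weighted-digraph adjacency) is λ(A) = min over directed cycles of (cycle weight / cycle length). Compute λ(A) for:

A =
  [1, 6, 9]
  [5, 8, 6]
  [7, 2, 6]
λ(A) = 1

Enumerate directed cycles and compute their means (weight / length). Sample:
  cycle 0 → 0: weight = 1, length = 1, mean = 1/1 ≈ 1.000
  cycle 1 → 1: weight = 8, length = 1, mean = 8/1 ≈ 8.000
  cycle 2 → 2: weight = 6, length = 1, mean = 6/1 ≈ 6.000
  cycle 0 → 1 → 0: weight = 11, length = 2, mean = 11/2 ≈ 5.500
  cycle 0 → 2 → 0: weight = 16, length = 2, mean = 16/2 ≈ 8.000
  cycle 1 → 0 → 1: weight = 11, length = 2, mean = 11/2 ≈ 5.500
Minimum mean = 1.000, attained e.g. along the cycle 0 → 0 with weight 1 and length 1. So λ(A) = 1/1 = 1.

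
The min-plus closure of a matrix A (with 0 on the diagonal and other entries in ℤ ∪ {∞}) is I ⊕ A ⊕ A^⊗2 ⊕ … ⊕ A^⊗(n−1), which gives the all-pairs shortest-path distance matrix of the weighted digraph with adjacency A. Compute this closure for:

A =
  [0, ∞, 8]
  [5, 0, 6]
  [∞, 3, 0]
Closure =
  [0, 11, 8]
  [5, 0, 6]
  [8, 3, 0]

This is the Floyd-Warshall all-pairs shortest-path computation. For each intermediate vertex k = 0, 1, …, 2, update dist[i][j] ← min(dist[i][j], dist[i][k] + dist[k][j]). The final matrix gives, for each (i, j), the minimum total weight of any directed path from i to j (possibly empty when i = j).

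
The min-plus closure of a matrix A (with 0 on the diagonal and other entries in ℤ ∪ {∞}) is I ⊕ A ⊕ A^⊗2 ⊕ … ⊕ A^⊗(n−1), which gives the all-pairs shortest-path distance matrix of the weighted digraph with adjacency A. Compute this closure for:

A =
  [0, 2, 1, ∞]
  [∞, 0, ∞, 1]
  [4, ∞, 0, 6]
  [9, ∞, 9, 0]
Closure =
  [0, 2, 1, 3]
  [10, 0, 10, 1]
  [4, 6, 0, 6]
  [9, 11, 9, 0]

This is the Floyd-Warshall all-pairs shortest-path computation. For each intermediate vertex k = 0, 1, …, 3, update dist[i][j] ← min(dist[i][j], dist[i][k] + dist[k][j]). The final matrix gives, for each (i, j), the minimum total weight of any directed path from i to j (possibly empty when i = j).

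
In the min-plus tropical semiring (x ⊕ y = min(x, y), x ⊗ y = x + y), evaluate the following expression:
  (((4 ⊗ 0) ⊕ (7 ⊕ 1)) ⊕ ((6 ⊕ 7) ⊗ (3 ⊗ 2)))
(((4 ⊗ 0) ⊕ (7 ⊕ 1)) ⊕ ((6 ⊕ 7) ⊗ (3 ⊗ 2))) = 1

Expand innermost to outermost. Recall ⊕ takes the minimum of its arguments and ⊗ takes their sum. Working out the expression (((4 ⊗ 0) ⊕ (7 ⊕ 1)) ⊕ ((6 ⊕ 7) ⊗ (3 ⊗ 2))) gives 1.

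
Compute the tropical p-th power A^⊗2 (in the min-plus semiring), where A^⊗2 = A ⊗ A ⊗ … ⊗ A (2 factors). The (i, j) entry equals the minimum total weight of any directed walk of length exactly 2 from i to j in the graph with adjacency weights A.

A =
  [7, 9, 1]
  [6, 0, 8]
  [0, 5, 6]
A^⊗2 =
  [1, 6, 7]
  [6, 0, 7]
  [6, 5, 1]

Each entry (A^⊗2)_ij equals the minimum over all length-2 walks i = v_0 → v_1 → … → v_2 = j of Σ_t A[v_t][v_{t+1}]. For example, for (i, j) = (0, 2) we minimise over 3 possible intermediate vertex sequences; the minimum is 7, attained along the walk 0 → 2 → 2.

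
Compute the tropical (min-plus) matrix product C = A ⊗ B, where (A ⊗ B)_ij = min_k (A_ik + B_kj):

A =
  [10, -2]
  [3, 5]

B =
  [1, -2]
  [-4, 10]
A ⊗ B =
  [-6, 8]
  [1, 1]

Apply the min-plus product entry-by-entry:
  C[0][0] = min over k of (A[0][0] + B[0][0] = 10 + 1 = 11, A[0][1] + B[1][0] = -2 + -4 = -6) = -6 (attained at k = 1)
  C[0][1] = min over k of (A[0][0] + B[0][1] = 10 + -2 = 8, A[0][1] + B[1][1] = -2 + 10 = 8) = 8 (attained at k = 0)
  C[1][0] = min over k of (A[1][0] + B[0][0] = 3 + 1 = 4, A[1][1] + B[1][0] = 5 + -4 = 1) = 1 (attained at k = 1)
  C[1][1] = min over k of (A[1][0] + B[0][1] = 3 + -2 = 1, A[1][1] + B[1][1] = 5 + 10 = 15) = 1 (attained at k = 0)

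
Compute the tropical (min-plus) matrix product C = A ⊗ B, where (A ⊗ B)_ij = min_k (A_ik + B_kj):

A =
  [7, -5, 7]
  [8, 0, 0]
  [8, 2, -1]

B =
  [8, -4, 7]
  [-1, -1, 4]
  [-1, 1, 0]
A ⊗ B =
  [-6, -6, -1]
  [-1, -1, 0]
  [-2, 0, -1]

Apply the min-plus product entry-by-entry:
  C[0][0] = min over k of (A[0][0] + B[0][0] = 7 + 8 = 15, A[0][1] + B[1][0] = -5 + -1 = -6, A[0][2] + B[2][0] = 7 + -1 = 6) = -6 (attained at k = 1)
  C[0][1] = min over k of (A[0][0] + B[0][1] = 7 + -4 = 3, A[0][1] + B[1][1] = -5 + -1 = -6, A[0][2] + B[2][1] = 7 + 1 = 8) = -6 (attained at k = 1)
  C[0][2] = min over k of (A[0][0] + B[0][2] = 7 + 7 = 14, A[0][1] + B[1][2] = -5 + 4 = -1, A[0][2] + B[2][2] = 7 + 0 = 7) = -1 (attained at k = 1)
  C[1][0] = min over k of (A[1][0] + B[0][0] = 8 + 8 = 16, A[1][1] + B[1][0] = 0 + -1 = -1, A[1][2] + B[2][0] = 0 + -1 = -1) = -1 (attained at k = 1)
  C[1][1] = min over k of (A[1][0] + B[0][1] = 8 + -4 = 4, A[1][1] + B[1][1] = 0 + -1 = -1, A[1][2] + B[2][1] = 0 + 1 = 1) = -1 (attained at k = 1)
  C[1][2] = min over k of (A[1][0] + B[0][2] = 8 + 7 = 15, A[1][1] + B[1][2] = 0 + 4 = 4, A[1][2] + B[2][2] = 0 + 0 = 0) = 0 (attained at k = 2)
  C[2][0] = min over k of (A[2][0] + B[0][0] = 8 + 8 = 16, A[2][1] + B[1][0] = 2 + -1 = 1, A[2][2] + B[2][0] = -1 + -1 = -2) = -2 (attained at k = 2)
  C[2][1] = min over k of (A[2][0] + B[0][1] = 8 + -4 = 4, A[2][1] + B[1][1] = 2 + -1 = 1, A[2][2] + B[2][1] = -1 + 1 = 0) = 0 (attained at k = 2)
  C[2][2] = min over k of (A[2][0] + B[0][2] = 8 + 7 = 15, A[2][1] + B[1][2] = 2 + 4 = 6, A[2][2] + B[2][2] = -1 + 0 = -1) = -1 (attained at k = 2)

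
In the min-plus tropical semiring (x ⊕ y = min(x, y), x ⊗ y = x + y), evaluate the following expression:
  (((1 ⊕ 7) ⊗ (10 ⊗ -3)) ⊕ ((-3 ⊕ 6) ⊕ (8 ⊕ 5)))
(((1 ⊕ 7) ⊗ (10 ⊗ -3)) ⊕ ((-3 ⊕ 6) ⊕ (8 ⊕ 5))) = -3

Expand innermost to outermost. Recall ⊕ takes the minimum of its arguments and ⊗ takes their sum. Working out the expression (((1 ⊕ 7) ⊗ (10 ⊗ -3)) ⊕ ((-3 ⊕ 6) ⊕ (8 ⊕ 5))) gives -3.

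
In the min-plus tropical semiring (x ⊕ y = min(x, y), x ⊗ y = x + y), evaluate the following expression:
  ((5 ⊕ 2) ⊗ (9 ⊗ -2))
((5 ⊕ 2) ⊗ (9 ⊗ -2)) = 9

Expand innermost to outermost. Recall ⊕ takes the minimum of its arguments and ⊗ takes their sum. Working out the expression ((5 ⊕ 2) ⊗ (9 ⊗ -2)) gives 9.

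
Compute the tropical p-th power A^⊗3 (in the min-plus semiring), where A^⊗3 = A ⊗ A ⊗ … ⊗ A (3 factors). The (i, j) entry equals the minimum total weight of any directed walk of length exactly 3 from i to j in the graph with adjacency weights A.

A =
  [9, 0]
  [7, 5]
A^⊗3 =
  [12, 7]
  [14, 12]

Each entry (A^⊗3)_ij equals the minimum over all length-3 walks i = v_0 → v_1 → … → v_3 = j of Σ_t A[v_t][v_{t+1}]. For example, for (i, j) = (0, 1) we minimise over 4 possible intermediate vertex sequences; the minimum is 7, attained along the walk 0 → 1 → 0 → 1.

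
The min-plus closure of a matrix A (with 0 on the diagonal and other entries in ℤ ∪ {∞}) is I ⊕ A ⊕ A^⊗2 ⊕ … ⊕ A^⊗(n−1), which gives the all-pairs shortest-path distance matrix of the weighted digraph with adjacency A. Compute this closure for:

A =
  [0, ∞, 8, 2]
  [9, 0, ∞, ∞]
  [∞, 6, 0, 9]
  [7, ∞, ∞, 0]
Closure =
  [0, 14, 8, 2]
  [9, 0, 17, 11]
  [15, 6, 0, 9]
  [7, 21, 15, 0]

This is the Floyd-Warshall all-pairs shortest-path computation. For each intermediate vertex k = 0, 1, …, 3, update dist[i][j] ← min(dist[i][j], dist[i][k] + dist[k][j]). The final matrix gives, for each (i, j), the minimum total weight of any directed path from i to j (possibly empty when i = j).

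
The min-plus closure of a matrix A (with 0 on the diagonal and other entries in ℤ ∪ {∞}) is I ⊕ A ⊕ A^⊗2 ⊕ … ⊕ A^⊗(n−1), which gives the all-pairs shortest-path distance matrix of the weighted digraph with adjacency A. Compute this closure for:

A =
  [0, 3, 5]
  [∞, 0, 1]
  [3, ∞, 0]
Closure =
  [0, 3, 4]
  [4, 0, 1]
  [3, 6, 0]

This is the Floyd-Warshall all-pairs shortest-path computation. For each intermediate vertex k = 0, 1, …, 2, update dist[i][j] ← min(dist[i][j], dist[i][k] + dist[k][j]). The final matrix gives, for each (i, j), the minimum total weight of any directed path from i to j (possibly empty when i = j).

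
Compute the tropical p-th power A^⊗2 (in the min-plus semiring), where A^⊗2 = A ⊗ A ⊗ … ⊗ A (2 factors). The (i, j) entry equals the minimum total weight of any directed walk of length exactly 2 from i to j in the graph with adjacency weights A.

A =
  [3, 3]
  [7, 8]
A^⊗2 =
  [6, 6]
  [10, 10]

Each entry (A^⊗2)_ij equals the minimum over all length-2 walks i = v_0 → v_1 → … → v_2 = j of Σ_t A[v_t][v_{t+1}]. For example, for (i, j) = (0, 1) we minimise over 2 possible intermediate vertex sequences; the minimum is 6, attained along the walk 0 → 0 → 1.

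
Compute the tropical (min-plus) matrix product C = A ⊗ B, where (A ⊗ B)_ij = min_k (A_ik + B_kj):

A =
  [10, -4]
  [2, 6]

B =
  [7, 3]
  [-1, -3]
A ⊗ B =
  [-5, -7]
  [5, 3]

Apply the min-plus product entry-by-entry:
  C[0][0] = min over k of (A[0][0] + B[0][0] = 10 + 7 = 17, A[0][1] + B[1][0] = -4 + -1 = -5) = -5 (attained at k = 1)
  C[0][1] = min over k of (A[0][0] + B[0][1] = 10 + 3 = 13, A[0][1] + B[1][1] = -4 + -3 = -7) = -7 (attained at k = 1)
  C[1][0] = min over k of (A[1][0] + B[0][0] = 2 + 7 = 9, A[1][1] + B[1][0] = 6 + -1 = 5) = 5 (attained at k = 1)
  C[1][1] = min over k of (A[1][0] + B[0][1] = 2 + 3 = 5, A[1][1] + B[1][1] = 6 + -3 = 3) = 3 (attained at k = 1)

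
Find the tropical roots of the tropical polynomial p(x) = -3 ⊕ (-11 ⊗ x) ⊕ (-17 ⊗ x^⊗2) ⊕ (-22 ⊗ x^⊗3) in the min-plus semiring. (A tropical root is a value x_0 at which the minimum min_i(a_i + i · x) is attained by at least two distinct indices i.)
Roots: {5, 6, 8}

Each tropical root is a break point of the lower envelope of the lines y = a_i + i · x (there are 4 lines, with slopes 0, 1, ..., 3). Only the lines that attain the minimum somewhere contribute to roots; other lines are dominated. Here the surviving (envelope) indices are i = 3, i = 2, i = 1, i = 0.
Intersections between consecutive envelope lines give the roots: for adjacent envelope indices i < j the intersection is x = (a_i − a_j) / (j − i). Reading off the sorted break points: {5, 6, 8}.
Verification: at each break x_0, at least two indices attain the minimum of min_i(a_i + i · x_0).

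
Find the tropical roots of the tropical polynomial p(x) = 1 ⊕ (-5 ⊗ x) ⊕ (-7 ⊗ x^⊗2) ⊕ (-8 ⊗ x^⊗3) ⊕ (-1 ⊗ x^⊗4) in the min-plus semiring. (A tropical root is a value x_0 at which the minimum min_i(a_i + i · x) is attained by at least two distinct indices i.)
Roots: {-7, 1, 2, 6}

Each tropical root is a break point of the lower envelope of the lines y = a_i + i · x (there are 5 lines, with slopes 0, 1, ..., 4). Only the lines that attain the minimum somewhere contribute to roots; other lines are dominated. Here the surviving (envelope) indices are i = 4, i = 3, i = 2, i = 1, i = 0.
Intersections between consecutive envelope lines give the roots: for adjacent envelope indices i < j the intersection is x = (a_i − a_j) / (j − i). Reading off the sorted break points: {-7, 1, 2, 6}.
Verification: at each break x_0, at least two indices attain the minimum of min_i(a_i + i · x_0).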